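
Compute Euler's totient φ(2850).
φ(2850) = 720

φ is multiplicative, with φ(p^e) = p^e − p^(e−1). Factorise 2850 = 2 · 3 · 5^2 · 19. Then
  φ(2850) = (2 − 1) · (3 − 1) · (5^2 − 5^1) · (19 − 1) = 1 · 2 · 20 · 18 = 720.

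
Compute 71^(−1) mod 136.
71^(−1) ≡ 23 (mod 136)

Apply the extended Euclidean algorithm to (136, 71), tracking rows (r, s, t) with s·136 + t·71 = r. Each division r_prev = q·r_cur + r_new produces the new row as (previous row) − q·(current row):
  row A: (136, 1, 0)   [1·136 + 0·71 = 136]
  row B: (71, 0, 1)   [0·136 + 1·71 = 71]
  136 = 1·71 + 65   → row C = row A − 1·row B = (65, 1, −1)   [check: 1·136 − 1·71 = 65]
  71 = 1·65 + 6   → row D = row B − 1·row C = (6, −1, 2)   [check: −1·136 + 2·71 = 6]
  65 = 10·6 + 5   → row E = row C − 10·row D = (5, 11, −21)   [check: 11·136 − 21·71 = 5]
  6 = 1·5 + 1   → row F = row D − 1·row E = (1, −12, 23)   [check: −12·136 + 23·71 = 1]
  5 = 5·1 + 0   → remainder 0, stop. gcd = 1 (last nonzero row F).
The gcd is 1, so 71 is invertible mod 136. The last nonzero row gives −12·136 + 23·71 = 1, so t = 23. So 71^(−1) ≡ 23 (mod 136). Verify: 71 · 23 = 1633 ≡ 1 (mod 136). ✓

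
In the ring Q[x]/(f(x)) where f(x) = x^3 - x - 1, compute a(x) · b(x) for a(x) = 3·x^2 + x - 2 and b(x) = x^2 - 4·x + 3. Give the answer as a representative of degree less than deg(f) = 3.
a · b ≡ 6·x^2 + 3·x - 17 (mod f(x))

First multiply in Q[x] without reducing: a · b = 3·x^4 - 11·x^3 + 3·x^2 + 11·x - 6. Now divide by f(x) = x^3 - x - 1, eliminating the leading term at each step:
  leading term 3·x^4: subtract (3·x)·f(x) = 3·x^4 - 3·x^2 - 3·x, leaving -11·x^3 + 6·x^2 + 14·x - 6
  leading term -11·x^3: subtract (-11)·f(x) = -11·x^3 + 11·x + 11, leaving 6·x^2 + 3·x - 17
The degree is now < 3, so this is the remainder. Hence a · b ≡ 6·x^2 + 3·x - 17 in Q[x]/(f).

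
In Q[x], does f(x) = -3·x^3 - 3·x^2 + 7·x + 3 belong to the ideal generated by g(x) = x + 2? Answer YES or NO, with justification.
In Q[x] the ideal (g) consists of all multiples of g, so f ∈ (g) iff g | f, i.e. iff the remainder of f on division by g is 0. Divide f by g (g is monic, so eliminate the leading term of the running remainder at each step):
  leading term -3·x^3: subtract (-3·x^2)·g(x) = -3·x^3 - 6·x^2, leaving 3·x^2 + 7·x + 3
  leading term 3·x^2: subtract (3·x)·g(x) = 3·x^2 + 6·x, leaving x + 3
  leading term x: subtract (1)·g(x) = x + 2, leaving 1
The remainder r(x) = 1 ≠ 0 (and deg r < deg g), so g ∤ f, i.e. f ∉ (g).

Final answer: NO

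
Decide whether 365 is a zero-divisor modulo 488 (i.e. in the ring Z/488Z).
gcd(365, 488) = 1, so 365 is a unit in Z/488Z (it has a multiplicative inverse). A unit cannot be a zero-divisor: if 365·b ≡ 0 then multiplying both sides by 365^(−1) gives b ≡ 0. So 365 is not a zero-divisor.

Final answer: NO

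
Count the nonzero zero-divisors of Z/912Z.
Z/912Z has 623 nonzero zero-divisors

In Z/912Z each nonzero element is either a unit (gcd with 912 is 1) or a zero-divisor (gcd > 1). The number of units is φ(912): factorise 912 = 2^4 · 3 · 19, so φ(912) = (2^4 − 2^3) · (3 − 1) · (19 − 1) = 8 · 2 · 18 = 288. The nonzero elements number 912 − 1 = 911. Hence the nonzero zero-divisors number 911 − 288 = 623.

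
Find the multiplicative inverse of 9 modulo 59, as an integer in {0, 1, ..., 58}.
Apply the extended Euclidean algorithm to (59, 9), tracking rows (r, s, t) with s·59 + t·9 = r. Each division r_prev = q·r_cur + r_new produces the new row as (previous row) − q·(current row):
  row A: (59, 1, 0)   [1·59 + 0·9 = 59]
  row B: (9, 0, 1)   [0·59 + 1·9 = 9]
  59 = 6·9 + 5   → row C = row A − 6·row B = (5, 1, −6)   [check: 1·59 − 6·9 = 5]
  9 = 1·5 + 4   → row D = row B − 1·row C = (4, −1, 7)   [check: −1·59 + 7·9 = 4]
  5 = 1·4 + 1   → row E = row C − 1·row D = (1, 2, −13)   [check: 2·59 − 13·9 = 1]
  4 = 4·1 + 0   → remainder 0, stop. gcd = 1 (last nonzero row E).
The gcd is 1, so 9 is invertible mod 59. The last nonzero row gives 2·59 − 13·9 = 1, so t = −13. So 9^(−1) ≡ −13 ≡ 46 (mod 59). Verify: 9 · 46 = 414 ≡ 1 (mod 59). ✓

Final answer: 9^(−1) ≡ 46 (mod 59)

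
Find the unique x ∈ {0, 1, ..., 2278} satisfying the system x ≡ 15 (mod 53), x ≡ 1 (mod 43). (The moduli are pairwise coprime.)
The moduli 53, 43 are pairwise coprime, so by the CRT there is a unique solution mod 53·43 = 2279.
Solve by successive substitution. Start with x ≡ 15 (mod 53).
  Combine with x ≡ 1 (mod 43): write x = 15 + 53·t and require 15 + 53·t ≡ 1 (mod 43), i.e. 53·t ≡ 1 − 15 ≡ 29 (mod 43). Since 53^(−1) ≡ 13 (mod 43) (53 ≡ 10 (mod 43)), t ≡ 13·29 ≡ 33 (mod 43). So x ≡ 15 + 53·33 = 1764 (mod 2279).
Unique solution in [0, 2279): x = 1764.

Final answer: x ≡ 1764 (mod 2279); the representative in [0, 2279) is 1764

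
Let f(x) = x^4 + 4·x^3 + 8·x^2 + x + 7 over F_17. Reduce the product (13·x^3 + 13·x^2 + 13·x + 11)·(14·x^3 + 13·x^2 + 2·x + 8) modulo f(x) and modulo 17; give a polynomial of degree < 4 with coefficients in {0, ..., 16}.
Multiply as integer polynomials: a · b = 182·x^6 + 351·x^5 + 377·x^4 + 453·x^3 + 273·x^2 + 126·x + 88. Reducing coefficients mod 17: a · b ≡ 12·x^6 + 11·x^5 + 3·x^4 + 11·x^3 + x^2 + 7·x + 3. Now divide by f(x) = x^4 + 4·x^3 + 8·x^2 + x + 7 in F_17[x], eliminating the leading term at each step:
  leading term 12·x^6: subtract (12·x^2)·f(x) = 12·x^6 + 14·x^5 + 11·x^4 + 12·x^3 + 16·x^2, leaving 14·x^5 + 9·x^4 + 16·x^3 + 2·x^2 + 7·x + 3 (coefficients mod 17)
  leading term 14·x^5: subtract (14·x)·f(x) = 14·x^5 + 5·x^4 + 10·x^3 + 14·x^2 + 13·x, leaving 4·x^4 + 6·x^3 + 5·x^2 + 11·x + 3 (coefficients mod 17)
  leading term 4·x^4: subtract (4)·f(x) = 4·x^4 + 16·x^3 + 15·x^2 + 4·x + 11, leaving 7·x^3 + 7·x^2 + 7·x + 9 (coefficients mod 17)
The degree is now < 4, so this is the remainder. Hence a · b ≡ 7·x^3 + 7·x^2 + 7·x + 9 in F_17[x]/(f).

Final answer: a · b ≡ 7·x^3 + 7·x^2 + 7·x + 9 (mod f(x))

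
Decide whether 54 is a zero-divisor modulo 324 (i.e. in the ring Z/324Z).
gcd(54, 324) = 54 > 1, so 54 is not a unit in Z/324Z. In Z/nZ every nonzero non-unit is a zero-divisor: explicitly, take b = 324/gcd = 6 ≠ 0 (mod 324); then 54·6 = 324 = 1·324, i.e. 54·6 ≡ 0 (mod 324). So 54 is a zero-divisor.

Final answer: YES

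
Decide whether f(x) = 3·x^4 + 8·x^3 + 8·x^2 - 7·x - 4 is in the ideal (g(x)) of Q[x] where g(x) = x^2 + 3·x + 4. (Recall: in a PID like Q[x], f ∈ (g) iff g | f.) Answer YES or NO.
In Q[x] the ideal (g) consists of all multiples of g, so f ∈ (g) iff g | f, i.e. iff the remainder of f on division by g is 0. Divide f by g (g is monic, so eliminate the leading term of the running remainder at each step):
  leading term 3·x^4: subtract (3·x^2)·g(x) = 3·x^4 + 9·x^3 + 12·x^2, leaving -x^3 - 4·x^2 - 7·x - 4
  leading term -x^3: subtract (-x)·g(x) = -x^3 - 3·x^2 - 4·x, leaving -x^2 - 3·x - 4
  leading term -x^2: subtract (-1)·g(x) = -x^2 - 3·x - 4, leaving 0
The remainder is 0, so f(x) = g(x) · h(x) with h(x) = 3·x^2 - x - 1. Hence g | f, i.e. f ∈ (g).

Final answer: YES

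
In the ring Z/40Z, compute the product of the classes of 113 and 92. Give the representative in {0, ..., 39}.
36

Reduce the factors first: 113 ≡ 33, 92 ≡ 12 (mod 40), so 113 · 92 ≡ 33 · 12 (mod 40). 33 · 12 = 396. Dividing by 40: 396 = 9·40 + 36. So (113 · 92) mod 40 = 36.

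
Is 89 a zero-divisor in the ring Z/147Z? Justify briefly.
gcd(89, 147) = 1, so 89 is a unit in Z/147Z (it has a multiplicative inverse). A unit cannot be a zero-divisor: if 89·b ≡ 0 then multiplying both sides by 89^(−1) gives b ≡ 0. So 89 is not a zero-divisor.

Final answer: NO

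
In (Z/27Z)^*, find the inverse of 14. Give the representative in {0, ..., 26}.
Apply the extended Euclidean algorithm to (27, 14), tracking rows (r, s, t) with s·27 + t·14 = r. Each division r_prev = q·r_cur + r_new produces the new row as (previous row) − q·(current row):
  row A: (27, 1, 0)   [1·27 + 0·14 = 27]
  row B: (14, 0, 1)   [0·27 + 1·14 = 14]
  27 = 1·14 + 13   → row C = row A − 1·row B = (13, 1, −1)   [check: 1·27 − 1·14 = 13]
  14 = 1·13 + 1   → row D = row B − 1·row C = (1, −1, 2)   [check: −1·27 + 2·14 = 1]
  13 = 13·1 + 0   → remainder 0, stop. gcd = 1 (last nonzero row D).
The gcd is 1, so 14 is invertible mod 27. The last nonzero row gives −1·27 + 2·14 = 1, so t = 2. So 14^(−1) ≡ 2 (mod 27). Verify: 14 · 2 = 28 ≡ 1 (mod 27). ✓

Final answer: 14^(−1) ≡ 2 (mod 27)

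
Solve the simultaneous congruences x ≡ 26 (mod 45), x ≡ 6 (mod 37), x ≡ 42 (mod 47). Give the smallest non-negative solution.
x ≡ 67346 (mod 78255); the representative in [0, 78255) is 67346

The moduli 45, 37, 47 are pairwise coprime, so by the CRT there is a unique solution mod 45·37·47 = 78255.
Solve by successive substitution. Start with x ≡ 26 (mod 45).
  Combine with x ≡ 6 (mod 37): write x = 26 + 45·t and require 26 + 45·t ≡ 6 (mod 37), i.e. 45·t ≡ 6 − 26 ≡ 17 (mod 37). Since 45^(−1) ≡ 14 (mod 37) (45 ≡ 8 (mod 37)), t ≡ 14·17 ≡ 16 (mod 37). So x ≡ 26 + 45·16 = 746 (mod 1665).
  Combine with x ≡ 42 (mod 47): write x = 746 + 1665·t and require 746 + 1665·t ≡ 42 (mod 47), i.e. 1665·t ≡ 42 − 746 ≡ 1 (mod 47). Since 1665^(−1) ≡ 40 (mod 47) (1665 ≡ 20 (mod 47)), t ≡ 40·1 ≡ 40 (mod 47). So x ≡ 746 + 1665·40 = 67346 (mod 78255).
Unique solution in [0, 78255): x = 67346.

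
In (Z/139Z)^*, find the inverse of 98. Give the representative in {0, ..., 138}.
98^(−1) ≡ 61 (mod 139)

Apply the extended Euclidean algorithm to (139, 98), tracking rows (r, s, t) with s·139 + t·98 = r. Each division r_prev = q·r_cur + r_new produces the new row as (previous row) − q·(current row):
  row A: (139, 1, 0)   [1·139 + 0·98 = 139]
  row B: (98, 0, 1)   [0·139 + 1·98 = 98]
  139 = 1·98 + 41   → row C = row A − 1·row B = (41, 1, −1)   [check: 1·139 − 1·98 = 41]
  98 = 2·41 + 16   → row D = row B − 2·row C = (16, −2, 3)   [check: −2·139 + 3·98 = 16]
  41 = 2·16 + 9   → row E = row C − 2·row D = (9, 5, −7)   [check: 5·139 − 7·98 = 9]
  16 = 1·9 + 7   → row F = row D − 1·row E = (7, −7, 10)   [check: −7·139 + 10·98 = 7]
  9 = 1·7 + 2   → row G = row E − 1·row F = (2, 12, −17)   [check: 12·139 − 17·98 = 2]
  7 = 3·2 + 1   → row H = row F − 3·row G = (1, −43, 61)   [check: −43·139 + 61·98 = 1]
  2 = 2·1 + 0   → remainder 0, stop. gcd = 1 (last nonzero row H).
The gcd is 1, so 98 is invertible mod 139. The last nonzero row gives −43·139 + 61·98 = 1, so t = 61. So 98^(−1) ≡ 61 (mod 139). Verify: 98 · 61 = 5978 ≡ 1 (mod 139). ✓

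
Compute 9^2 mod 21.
18

Use repeated squaring. Binary(2) = 10. Walk through the bits of the exponent 2 left-to-right: at each bit after the leading one, square the running value, then multiply by 9 if the bit is 1 (always reducing mod 21):
  bit 1 = 1 (leading): start with 9.
  bit 2 = 0: square 9^2 = 81 ≡ 18 (mod 21).
Final value: 9^2 ≡ 18 (mod 21).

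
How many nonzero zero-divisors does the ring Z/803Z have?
In Z/803Z each nonzero element is either a unit (gcd with 803 is 1) or a zero-divisor (gcd > 1). The number of units is φ(803): factorise 803 = 11 · 73, so φ(803) = (11 − 1) · (73 − 1) = 10 · 72 = 720. The nonzero elements number 803 − 1 = 802. Hence the nonzero zero-divisors number 802 − 720 = 82.

Final answer: Z/803Z has 82 nonzero zero-divisors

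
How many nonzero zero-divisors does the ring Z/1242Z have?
Z/1242Z has 845 nonzero zero-divisors

In Z/1242Z each nonzero element is either a unit (gcd with 1242 is 1) or a zero-divisor (gcd > 1). The number of units is φ(1242): factorise 1242 = 2 · 3^3 · 23, so φ(1242) = (2 − 1) · (3^3 − 3^2) · (23 − 1) = 1 · 18 · 22 = 396. The nonzero elements number 1242 − 1 = 1241. Hence the nonzero zero-divisors number 1241 − 396 = 845.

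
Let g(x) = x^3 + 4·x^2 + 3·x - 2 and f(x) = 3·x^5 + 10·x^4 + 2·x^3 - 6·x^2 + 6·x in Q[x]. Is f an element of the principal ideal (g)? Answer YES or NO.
In Q[x] the ideal (g) consists of all multiples of g, so f ∈ (g) iff g | f, i.e. iff the remainder of f on division by g is 0. Divide f by g (g is monic, so eliminate the leading term of the running remainder at each step):
  leading term 3·x^5: subtract (3·x^2)·g(x) = 3·x^5 + 12·x^4 + 9·x^3 - 6·x^2, leaving -2·x^4 - 7·x^3 + 6·x
  leading term -2·x^4: subtract (-2·x)·g(x) = -2·x^4 - 8·x^3 - 6·x^2 + 4·x, leaving x^3 + 6·x^2 + 2·x
  leading term x^3: subtract (1)·g(x) = x^3 + 4·x^2 + 3·x - 2, leaving 2·x^2 - x + 2
The remainder r(x) = 2·x^2 - x + 2 ≠ 0 (and deg r < deg g), so g ∤ f, i.e. f ∉ (g).

Final answer: NO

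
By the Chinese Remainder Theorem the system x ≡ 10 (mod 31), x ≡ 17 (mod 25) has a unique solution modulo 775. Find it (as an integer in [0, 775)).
The moduli 31, 25 are pairwise coprime, so by the CRT there is a unique solution mod 31·25 = 775.
Solve by successive substitution. Start with x ≡ 10 (mod 31).
  Combine with x ≡ 17 (mod 25): write x = 10 + 31·t and require 10 + 31·t ≡ 17 (mod 25), i.e. 31·t ≡ 17 − 10 ≡ 7 (mod 25). Since 31^(−1) ≡ 21 (mod 25) (31 ≡ 6 (mod 25)), t ≡ 21·7 ≡ 22 (mod 25). So x ≡ 10 + 31·22 = 692 (mod 775).
Unique solution in [0, 775): x = 692.

Final answer: x ≡ 692 (mod 775); the representative in [0, 775) is 692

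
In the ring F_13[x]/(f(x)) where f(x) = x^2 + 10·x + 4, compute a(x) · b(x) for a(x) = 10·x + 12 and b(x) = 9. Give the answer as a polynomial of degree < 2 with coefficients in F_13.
Multiply as integer polynomials: a · b = 90·x + 108. Reducing coefficients mod 13: a · b ≡ 12·x + 4. This already has degree < 2, so no reduction by f is needed. Hence a · b ≡ 12·x + 4 in F_13[x]/(f).

Final answer: a · b ≡ 12·x + 4 (mod f(x))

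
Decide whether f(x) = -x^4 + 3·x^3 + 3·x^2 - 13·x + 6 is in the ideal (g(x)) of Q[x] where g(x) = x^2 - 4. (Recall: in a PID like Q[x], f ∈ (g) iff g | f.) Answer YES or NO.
In Q[x] the ideal (g) consists of all multiples of g, so f ∈ (g) iff g | f, i.e. iff the remainder of f on division by g is 0. Divide f by g (g is monic, so eliminate the leading term of the running remainder at each step):
  leading term -x^4: subtract (-x^2)·g(x) = -x^4 + 4·x^2, leaving 3·x^3 - x^2 - 13·x + 6
  leading term 3·x^3: subtract (3·x)·g(x) = 3·x^3 - 12·x, leaving -x^2 - x + 6
  leading term -x^2: subtract (-1)·g(x) = 4 - x^2, leaving 2 - x
The remainder r(x) = 2 - x ≠ 0 (and deg r < deg g), so g ∤ f, i.e. f ∉ (g).

Final answer: NO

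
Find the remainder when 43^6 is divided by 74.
73

Use repeated squaring. Binary(6) = 110. Walk through the bits of the exponent 6 left-to-right: at each bit after the leading one, square the running value, then multiply by 43 if the bit is 1 (always reducing mod 74):
  bit 1 = 1 (leading): start with 43.
  bit 2 = 1: square 43^2 = 1849 ≡ 73; bit is 1, so multiply 73·43 = 3139 ≡ 31 (mod 74).
  bit 3 = 0: square 31^2 = 961 ≡ 73 (mod 74).
Final value: 43^6 ≡ 73 (mod 74).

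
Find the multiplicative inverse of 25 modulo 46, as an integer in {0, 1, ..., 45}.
25^(−1) ≡ 35 (mod 46)

Apply the extended Euclidean algorithm to (46, 25), tracking rows (r, s, t) with s·46 + t·25 = r. Each division r_prev = q·r_cur + r_new produces the new row as (previous row) − q·(current row):
  row A: (46, 1, 0)   [1·46 + 0·25 = 46]
  row B: (25, 0, 1)   [0·46 + 1·25 = 25]
  46 = 1·25 + 21   → row C = row A − 1·row B = (21, 1, −1)   [check: 1·46 − 1·25 = 21]
  25 = 1·21 + 4   → row D = row B − 1·row C = (4, −1, 2)   [check: −1·46 + 2·25 = 4]
  21 = 5·4 + 1   → row E = row C − 5·row D = (1, 6, −11)   [check: 6·46 − 11·25 = 1]
  4 = 4·1 + 0   → remainder 0, stop. gcd = 1 (last nonzero row E).
The gcd is 1, so 25 is invertible mod 46. The last nonzero row gives 6·46 − 11·25 = 1, so t = −11. So 25^(−1) ≡ −11 ≡ 35 (mod 46). Verify: 25 · 35 = 875 ≡ 1 (mod 46). ✓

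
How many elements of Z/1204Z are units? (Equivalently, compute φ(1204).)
An element a ∈ Z/1204Z is a unit iff gcd(a, 1204) = 1, so the number of units is φ(1204). φ is multiplicative, with φ(p^e) = p^e − p^(e−1). Factorise 1204 = 2^2 · 7 · 43. Then
  φ(1204) = (2^2 − 2^1) · (7 − 1) · (43 − 1) = 2 · 6 · 42 = 504.

Final answer: Z/1204Z has φ(1204) = 504 units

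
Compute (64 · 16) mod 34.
4

Reduce the factors first: 64 ≡ 30 (mod 34), so 64 · 16 ≡ 30 · 16 (mod 34). 30 · 16 = 480. Dividing by 34: 480 = 14·34 + 4. So (64 · 16) mod 34 = 4.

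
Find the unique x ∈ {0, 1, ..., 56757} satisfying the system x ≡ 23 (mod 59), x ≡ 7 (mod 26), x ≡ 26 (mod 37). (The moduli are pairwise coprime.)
x ≡ 31883 (mod 56758); the representative in [0, 56758) is 31883

The moduli 59, 26, 37 are pairwise coprime, so by the CRT there is a unique solution mod 59·26·37 = 56758.
Solve by successive substitution. Start with x ≡ 23 (mod 59).
  Combine with x ≡ 7 (mod 26): write x = 23 + 59·t and require 23 + 59·t ≡ 7 (mod 26), i.e. 59·t ≡ 7 − 23 ≡ 10 (mod 26). Since 59^(−1) ≡ 15 (mod 26) (59 ≡ 7 (mod 26)), t ≡ 15·10 ≡ 20 (mod 26). So x ≡ 23 + 59·20 = 1203 (mod 1534).
  Combine with x ≡ 26 (mod 37): write x = 1203 + 1534·t and require 1203 + 1534·t ≡ 26 (mod 37), i.e. 1534·t ≡ 26 − 1203 ≡ 7 (mod 37). Since 1534^(−1) ≡ 24 (mod 37) (1534 ≡ 17 (mod 37)), t ≡ 24·7 ≡ 20 (mod 37). So x ≡ 1203 + 1534·20 = 31883 (mod 56758).
Unique solution in [0, 56758): x = 31883.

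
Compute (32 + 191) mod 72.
Reduce the summands first: 191 ≡ 47 (mod 72), so 32 + 191 ≡ 32 + 47 (mod 72). 32 + 47 = 79; 79 = 1·72 + 7, so (32 + 191) mod 72 = 7.

Final answer: 7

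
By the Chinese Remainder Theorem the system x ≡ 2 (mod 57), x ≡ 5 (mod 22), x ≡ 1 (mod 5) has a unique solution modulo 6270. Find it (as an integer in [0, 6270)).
The moduli 57, 22, 5 are pairwise coprime, so by the CRT there is a unique solution mod 57·22·5 = 6270.
Solve by successive substitution. Start with x ≡ 2 (mod 57).
  Combine with x ≡ 5 (mod 22): write x = 2 + 57·t and require 2 + 57·t ≡ 5 (mod 22), i.e. 57·t ≡ 5 − 2 ≡ 3 (mod 22). Since 57^(−1) ≡ 17 (mod 22) (57 ≡ 13 (mod 22)), t ≡ 17·3 ≡ 7 (mod 22). So x ≡ 2 + 57·7 = 401 (mod 1254).
  Combine with x ≡ 1 (mod 5): write x = 401 + 1254·t and require 401 + 1254·t ≡ 1 (mod 5), i.e. 1254·t ≡ 1 − 401 ≡ 0 (mod 5). Since 1254^(−1) ≡ 4 (mod 5) (1254 ≡ 4 (mod 5)), t ≡ 4·0 ≡ 0 (mod 5). So x ≡ 401 + 1254·0 = 401 (mod 6270).
Unique solution in [0, 6270): x = 401.

Final answer: x ≡ 401 (mod 6270); the representative in [0, 6270) is 401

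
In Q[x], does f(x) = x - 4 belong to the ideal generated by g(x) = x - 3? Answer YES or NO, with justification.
NO

In Q[x] the ideal (g) consists of all multiples of g, so f ∈ (g) iff g | f, i.e. iff the remainder of f on division by g is 0. Divide f by g (g is monic, so eliminate the leading term of the running remainder at each step):
  leading term x: subtract (1)·g(x) = x - 3, leaving -1
The remainder r(x) = -1 ≠ 0 (and deg r < deg g), so g ∤ f, i.e. f ∉ (g).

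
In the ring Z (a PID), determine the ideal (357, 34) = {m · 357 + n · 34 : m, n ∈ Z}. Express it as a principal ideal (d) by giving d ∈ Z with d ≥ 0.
In the PID Z, (a, b) is generated by gcd(a, b). Compute gcd(357, 34) with the extended Euclidean algorithm, tracking rows (r, s, t) with s·357 + t·34 = r:
  row A: (357, 1, 0)   [1·357 + 0·34 = 357]
  row B: (34, 0, 1)   [0·357 + 1·34 = 34]
  357 = 10·34 + 17   → row C = row A − 10·row B = (17, 1, −10)   [check: 1·357 − 10·34 = 17]
  34 = 2·17 + 0   → remainder 0, stop. gcd = 17 (last nonzero row C).
So gcd(357, 34) = 17, with Bézout identity 1·357 − 10·34 = 17. Containment (⊇): the Bézout identity exhibits 17 as an element of (357, 34), giving (17) ⊆ (357, 34). Containment (⊆): since 17 | 357 and 17 | 34 (357 = 17·21, 34 = 17·2), every Z-linear combination of 357 and 34 is divisible by 17, so (357, 34) ⊆ (17). Therefore (357, 34) = (17), d = 17.

Final answer: (357, 34) = (17); d = 17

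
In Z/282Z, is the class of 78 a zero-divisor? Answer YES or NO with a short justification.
gcd(78, 282) = 6 > 1, so 78 is not a unit in Z/282Z. In Z/nZ every nonzero non-unit is a zero-divisor: explicitly, take b = 282/gcd = 47 ≠ 0 (mod 282); then 78·47 = 3666 = 13·282, i.e. 78·47 ≡ 0 (mod 282). So 78 is a zero-divisor.

Final answer: YES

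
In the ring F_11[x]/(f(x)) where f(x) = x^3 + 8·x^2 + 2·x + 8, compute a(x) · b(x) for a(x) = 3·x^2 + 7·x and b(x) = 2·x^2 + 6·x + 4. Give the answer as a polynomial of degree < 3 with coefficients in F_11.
Multiply as integer polynomials: a · b = 6·x^4 + 32·x^3 + 54·x^2 + 28·x. Reducing coefficients mod 11: a · b ≡ 6·x^4 + 10·x^3 + 10·x^2 + 6·x. Now divide by f(x) = x^3 + 8·x^2 + 2·x + 8 in F_11[x], eliminating the leading term at each step:
  leading term 6·x^4: subtract (6·x)·f(x) = 6·x^4 + 4·x^3 + x^2 + 4·x, leaving 6·x^3 + 9·x^2 + 2·x (coefficients mod 11)
  leading term 6·x^3: subtract (6)·f(x) = 6·x^3 + 4·x^2 + x + 4, leaving 5·x^2 + x + 7 (coefficients mod 11)
The degree is now < 3, so this is the remainder. Hence a · b ≡ 5·x^2 + x + 7 in F_11[x]/(f).

Final answer: a · b ≡ 5·x^2 + x + 7 (mod f(x))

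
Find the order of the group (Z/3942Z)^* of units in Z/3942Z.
(Z/3942Z)^* consists of the classes a with gcd(a, 3942) = 1, so its order is φ(3942). φ is multiplicative, with φ(p^e) = p^e − p^(e−1). Factorise 3942 = 2 · 3^3 · 73. Then
  φ(3942) = (2 − 1) · (3^3 − 3^2) · (73 − 1) = 1 · 18 · 72 = 1296.
Thus |(Z/3942Z)^*| = 1296.

Final answer: |(Z/3942Z)^*| = 1296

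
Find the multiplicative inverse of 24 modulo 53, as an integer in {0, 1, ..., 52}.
24^(−1) ≡ 42 (mod 53)

Apply the extended Euclidean algorithm to (53, 24), tracking rows (r, s, t) with s·53 + t·24 = r. Each division r_prev = q·r_cur + r_new produces the new row as (previous row) − q·(current row):
  row A: (53, 1, 0)   [1·53 + 0·24 = 53]
  row B: (24, 0, 1)   [0·53 + 1·24 = 24]
  53 = 2·24 + 5   → row C = row A − 2·row B = (5, 1, −2)   [check: 1·53 − 2·24 = 5]
  24 = 4·5 + 4   → row D = row B − 4·row C = (4, −4, 9)   [check: −4·53 + 9·24 = 4]
  5 = 1·4 + 1   → row E = row C − 1·row D = (1, 5, −11)   [check: 5·53 − 11·24 = 1]
  4 = 4·1 + 0   → remainder 0, stop. gcd = 1 (last nonzero row E).
The gcd is 1, so 24 is invertible mod 53. The last nonzero row gives 5·53 − 11·24 = 1, so t = −11. So 24^(−1) ≡ −11 ≡ 42 (mod 53). Verify: 24 · 42 = 1008 ≡ 1 (mod 53). ✓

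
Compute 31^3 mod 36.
19

Use repeated squaring. Binary(3) = 11. Walk through the bits of the exponent 3 left-to-right: at each bit after the leading one, square the running value, then multiply by 31 if the bit is 1 (always reducing mod 36):
  bit 1 = 1 (leading): start with 31.
  bit 2 = 1: square 31^2 = 961 ≡ 25; bit is 1, so multiply 25·31 = 775 ≡ 19 (mod 36).
Final value: 31^3 ≡ 19 (mod 36).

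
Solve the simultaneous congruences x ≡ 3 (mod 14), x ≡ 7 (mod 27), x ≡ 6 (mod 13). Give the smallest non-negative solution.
The moduli 14, 27, 13 are pairwise coprime, so by the CRT there is a unique solution mod 14·27·13 = 4914.
Solve by successive substitution. Start with x ≡ 3 (mod 14).
  Combine with x ≡ 7 (mod 27): write x = 3 + 14·t and require 3 + 14·t ≡ 7 (mod 27), i.e. 14·t ≡ 7 − 3 ≡ 4 (mod 27). Since 14^(−1) ≡ 2 (mod 27), t ≡ 2·4 ≡ 8 (mod 27). So x ≡ 3 + 14·8 = 115 (mod 378).
  Combine with x ≡ 6 (mod 13): write x = 115 + 378·t and require 115 + 378·t ≡ 6 (mod 13), i.e. 378·t ≡ 6 − 115 ≡ 8 (mod 13). Since 378^(−1) ≡ 1 (mod 13) (378 ≡ 1 (mod 13)), t ≡ 1·8 ≡ 8 (mod 13). So x ≡ 115 + 378·8 = 3139 (mod 4914).
Unique solution in [0, 4914): x = 3139.

Final answer: x ≡ 3139 (mod 4914); the representative in [0, 4914) is 3139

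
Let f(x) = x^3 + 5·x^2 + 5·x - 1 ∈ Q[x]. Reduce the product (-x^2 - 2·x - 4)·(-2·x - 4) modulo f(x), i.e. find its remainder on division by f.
First multiply in Q[x] without reducing: a · b = 2·x^3 + 8·x^2 + 16·x + 16. Now divide by f(x) = x^3 + 5·x^2 + 5·x - 1, eliminating the leading term at each step:
  leading term 2·x^3: subtract (2)·f(x) = 2·x^3 + 10·x^2 + 10·x - 2, leaving -2·x^2 + 6·x + 18
The degree is now < 3, so this is the remainder. Hence a · b ≡ -2·x^2 + 6·x + 18 in Q[x]/(f).

Final answer: a · b ≡ -2·x^2 + 6·x + 18 (mod f(x))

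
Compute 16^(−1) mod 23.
16^(−1) ≡ 13 (mod 23)

Apply the extended Euclidean algorithm to (23, 16), tracking rows (r, s, t) with s·23 + t·16 = r. Each division r_prev = q·r_cur + r_new produces the new row as (previous row) − q·(current row):
  row A: (23, 1, 0)   [1·23 + 0·16 = 23]
  row B: (16, 0, 1)   [0·23 + 1·16 = 16]
  23 = 1·16 + 7   → row C = row A − 1·row B = (7, 1, −1)   [check: 1·23 − 1·16 = 7]
  16 = 2·7 + 2   → row D = row B − 2·row C = (2, −2, 3)   [check: −2·23 + 3·16 = 2]
  7 = 3·2 + 1   → row E = row C − 3·row D = (1, 7, −10)   [check: 7·23 − 10·16 = 1]
  2 = 2·1 + 0   → remainder 0, stop. gcd = 1 (last nonzero row E).
The gcd is 1, so 16 is invertible mod 23. The last nonzero row gives 7·23 − 10·16 = 1, so t = −10. So 16^(−1) ≡ −10 ≡ 13 (mod 23). Verify: 16 · 13 = 208 ≡ 1 (mod 23). ✓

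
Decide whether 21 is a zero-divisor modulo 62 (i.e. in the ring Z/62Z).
gcd(21, 62) = 1, so 21 is a unit in Z/62Z (it has a multiplicative inverse). A unit cannot be a zero-divisor: if 21·b ≡ 0 then multiplying both sides by 21^(−1) gives b ≡ 0. So 21 is not a zero-divisor.

Final answer: NO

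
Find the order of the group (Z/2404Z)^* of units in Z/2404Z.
|(Z/2404Z)^*| = 1200

(Z/2404Z)^* consists of the classes a with gcd(a, 2404) = 1, so its order is φ(2404). φ is multiplicative, with φ(p^e) = p^e − p^(e−1). Factorise 2404 = 2^2 · 601. Then
  φ(2404) = (2^2 − 2^1) · (601 − 1) = 2 · 600 = 1200.
Thus |(Z/2404Z)^*| = 1200.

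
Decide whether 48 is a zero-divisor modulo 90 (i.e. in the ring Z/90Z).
gcd(48, 90) = 6 > 1, so 48 is not a unit in Z/90Z. In Z/nZ every nonzero non-unit is a zero-divisor: explicitly, take b = 90/gcd = 15 ≠ 0 (mod 90); then 48·15 = 720 = 8·90, i.e. 48·15 ≡ 0 (mod 90). So 48 is a zero-divisor.

Final answer: YES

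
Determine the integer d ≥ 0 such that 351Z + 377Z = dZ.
(351, 377) = (13); d = 13

In the PID Z, (a, b) is generated by gcd(a, b). Compute gcd(377, 351) with the extended Euclidean algorithm, tracking rows (r, s, t) with s·377 + t·351 = r:
  row A: (377, 1, 0)   [1·377 + 0·351 = 377]
  row B: (351, 0, 1)   [0·377 + 1·351 = 351]
  377 = 1·351 + 26   → row C = row A − 1·row B = (26, 1, −1)   [check: 1·377 − 1·351 = 26]
  351 = 13·26 + 13   → row D = row B − 13·row C = (13, −13, 14)   [check: −13·377 + 14·351 = 13]
  26 = 2·13 + 0   → remainder 0, stop. gcd = 13 (last nonzero row D).
So gcd(351, 377) = 13, with Bézout identity −13·377 + 14·351 = 13. Containment (⊇): the Bézout identity exhibits 13 as an element of (351, 377), giving (13) ⊆ (351, 377). Containment (⊆): since 13 | 351 and 13 | 377 (351 = 13·27, 377 = 13·29), every Z-linear combination of 351 and 377 is divisible by 13, so (351, 377) ⊆ (13). Therefore (351, 377) = (13), d = 13.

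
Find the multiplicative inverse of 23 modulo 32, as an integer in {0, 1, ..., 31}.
Apply the extended Euclidean algorithm to (32, 23), tracking rows (r, s, t) with s·32 + t·23 = r. Each division r_prev = q·r_cur + r_new produces the new row as (previous row) − q·(current row):
  row A: (32, 1, 0)   [1·32 + 0·23 = 32]
  row B: (23, 0, 1)   [0·32 + 1·23 = 23]
  32 = 1·23 + 9   → row C = row A − 1·row B = (9, 1, −1)   [check: 1·32 − 1·23 = 9]
  23 = 2·9 + 5   → row D = row B − 2·row C = (5, −2, 3)   [check: −2·32 + 3·23 = 5]
  9 = 1·5 + 4   → row E = row C − 1·row D = (4, 3, −4)   [check: 3·32 − 4·23 = 4]
  5 = 1·4 + 1   → row F = row D − 1·row E = (1, −5, 7)   [check: −5·32 + 7·23 = 1]
  4 = 4·1 + 0   → remainder 0, stop. gcd = 1 (last nonzero row F).
The gcd is 1, so 23 is invertible mod 32. The last nonzero row gives −5·32 + 7·23 = 1, so t = 7. So 23^(−1) ≡ 7 (mod 32). Verify: 23 · 7 = 161 ≡ 1 (mod 32). ✓

Final answer: 23^(−1) ≡ 7 (mod 32)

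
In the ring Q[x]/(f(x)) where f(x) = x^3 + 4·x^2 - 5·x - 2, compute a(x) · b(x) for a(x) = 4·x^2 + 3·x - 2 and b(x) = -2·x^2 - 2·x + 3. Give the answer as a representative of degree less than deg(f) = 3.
a · b ≡ -102·x^2 + 87·x + 30 (mod f(x))

First multiply in Q[x] without reducing: a · b = -8·x^4 - 14·x^3 + 10·x^2 + 13·x - 6. Now divide by f(x) = x^3 + 4·x^2 - 5·x - 2, eliminating the leading term at each step:
  leading term -8·x^4: subtract (-8·x)·f(x) = -8·x^4 - 32·x^3 + 40·x^2 + 16·x, leaving 18·x^3 - 30·x^2 - 3·x - 6
  leading term 18·x^3: subtract (18)·f(x) = 18·x^3 + 72·x^2 - 90·x - 36, leaving -102·x^2 + 87·x + 30
The degree is now < 3, so this is the remainder. Hence a · b ≡ -102·x^2 + 87·x + 30 in Q[x]/(f).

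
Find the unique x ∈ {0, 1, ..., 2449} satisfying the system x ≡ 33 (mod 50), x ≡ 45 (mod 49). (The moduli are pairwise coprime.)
The moduli 50, 49 are pairwise coprime, so by the CRT there is a unique solution mod 50·49 = 2450.
Solve by successive substitution. Start with x ≡ 33 (mod 50).
  Combine with x ≡ 45 (mod 49): write x = 33 + 50·t and require 33 + 50·t ≡ 45 (mod 49), i.e. 50·t ≡ 45 − 33 ≡ 12 (mod 49). Since 50^(−1) ≡ 1 (mod 49) (50 ≡ 1 (mod 49)), t ≡ 1·12 ≡ 12 (mod 49). So x ≡ 33 + 50·12 = 633 (mod 2450).
Unique solution in [0, 2450): x = 633.

Final answer: x ≡ 633 (mod 2450); the representative in [0, 2450) is 633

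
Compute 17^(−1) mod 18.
17^(−1) ≡ 17 (mod 18)

Apply the extended Euclidean algorithm to (18, 17), tracking rows (r, s, t) with s·18 + t·17 = r. Each division r_prev = q·r_cur + r_new produces the new row as (previous row) − q·(current row):
  row A: (18, 1, 0)   [1·18 + 0·17 = 18]
  row B: (17, 0, 1)   [0·18 + 1·17 = 17]
  18 = 1·17 + 1   → row C = row A − 1·row B = (1, 1, −1)   [check: 1·18 − 1·17 = 1]
  17 = 17·1 + 0   → remainder 0, stop. gcd = 1 (last nonzero row C).
The gcd is 1, so 17 is invertible mod 18. The last nonzero row gives 1·18 − 1·17 = 1, so t = −1. So 17^(−1) ≡ −1 ≡ 17 (mod 18). Verify: 17 · 17 = 289 ≡ 1 (mod 18). ✓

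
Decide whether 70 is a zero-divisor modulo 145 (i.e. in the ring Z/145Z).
YES

gcd(70, 145) = 5 > 1, so 70 is not a unit in Z/145Z. In Z/nZ every nonzero non-unit is a zero-divisor: explicitly, take b = 145/gcd = 29 ≠ 0 (mod 145); then 70·29 = 2030 = 14·145, i.e. 70·29 ≡ 0 (mod 145). So 70 is a zero-divisor.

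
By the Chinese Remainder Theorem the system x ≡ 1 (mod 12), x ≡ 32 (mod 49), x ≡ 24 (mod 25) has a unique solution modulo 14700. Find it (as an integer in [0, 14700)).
x ≡ 11449 (mod 14700); the representative in [0, 14700) is 11449

The moduli 12, 49, 25 are pairwise coprime, so by the CRT there is a unique solution mod 12·49·25 = 14700.
Solve by successive substitution. Start with x ≡ 1 (mod 12).
  Combine with x ≡ 32 (mod 49): write x = 1 + 12·t and require 1 + 12·t ≡ 32 (mod 49), i.e. 12·t ≡ 32 − 1 ≡ 31 (mod 49). Since 12^(−1) ≡ 45 (mod 49), t ≡ 45·31 ≡ 23 (mod 49). So x ≡ 1 + 12·23 = 277 (mod 588).
  Combine with x ≡ 24 (mod 25): write x = 277 + 588·t and require 277 + 588·t ≡ 24 (mod 25), i.e. 588·t ≡ 24 − 277 ≡ 22 (mod 25). Since 588^(−1) ≡ 2 (mod 25) (588 ≡ 13 (mod 25)), t ≡ 2·22 ≡ 19 (mod 25). So x ≡ 277 + 588·19 = 11449 (mod 14700).
Unique solution in [0, 14700): x = 11449.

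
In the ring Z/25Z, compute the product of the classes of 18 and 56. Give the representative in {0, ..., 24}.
8

Reduce the factors first: 56 ≡ 6 (mod 25), so 18 · 56 ≡ 18 · 6 (mod 25). 18 · 6 = 108. Dividing by 25: 108 = 4·25 + 8. So (18 · 56) mod 25 = 8.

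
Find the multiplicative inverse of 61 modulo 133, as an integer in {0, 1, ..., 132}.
Apply the extended Euclidean algorithm to (133, 61), tracking rows (r, s, t) with s·133 + t·61 = r. Each division r_prev = q·r_cur + r_new produces the new row as (previous row) − q·(current row):
  row A: (133, 1, 0)   [1·133 + 0·61 = 133]
  row B: (61, 0, 1)   [0·133 + 1·61 = 61]
  133 = 2·61 + 11   → row C = row A − 2·row B = (11, 1, −2)   [check: 1·133 − 2·61 = 11]
  61 = 5·11 + 6   → row D = row B − 5·row C = (6, −5, 11)   [check: −5·133 + 11·61 = 6]
  11 = 1·6 + 5   → row E = row C − 1·row D = (5, 6, −13)   [check: 6·133 − 13·61 = 5]
  6 = 1·5 + 1   → row F = row D − 1·row E = (1, −11, 24)   [check: −11·133 + 24·61 = 1]
  5 = 5·1 + 0   → remainder 0, stop. gcd = 1 (last nonzero row F).
The gcd is 1, so 61 is invertible mod 133. The last nonzero row gives −11·133 + 24·61 = 1, so t = 24. So 61^(−1) ≡ 24 (mod 133). Verify: 61 · 24 = 1464 ≡ 1 (mod 133). ✓

Final answer: 61^(−1) ≡ 24 (mod 133)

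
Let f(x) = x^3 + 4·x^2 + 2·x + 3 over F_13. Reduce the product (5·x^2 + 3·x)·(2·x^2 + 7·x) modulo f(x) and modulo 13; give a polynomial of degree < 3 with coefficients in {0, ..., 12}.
a · b ≡ 10·x^2 + 7·x + 10 (mod f(x))

Multiply as integer polynomials: a · b = 10·x^4 + 41·x^3 + 21·x^2. Reducing coefficients mod 13: a · b ≡ 10·x^4 + 2·x^3 + 8·x^2. Now divide by f(x) = x^3 + 4·x^2 + 2·x + 3 in F_13[x], eliminating the leading term at each step:
  leading term 10·x^4: subtract (10·x)·f(x) = 10·x^4 + x^3 + 7·x^2 + 4·x, leaving x^3 + x^2 + 9·x (coefficients mod 13)
  leading term x^3: subtract (1)·f(x) = x^3 + 4·x^2 + 2·x + 3, leaving 10·x^2 + 7·x + 10 (coefficients mod 13)
The degree is now < 3, so this is the remainder. Hence a · b ≡ 10·x^2 + 7·x + 10 in F_13[x]/(f).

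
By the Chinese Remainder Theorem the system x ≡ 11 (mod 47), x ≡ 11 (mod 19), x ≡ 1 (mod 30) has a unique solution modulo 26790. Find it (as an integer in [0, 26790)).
x ≡ 8941 (mod 26790); the representative in [0, 26790) is 8941

The moduli 47, 19, 30 are pairwise coprime, so by the CRT there is a unique solution mod 47·19·30 = 26790.
Solve by successive substitution. Start with x ≡ 11 (mod 47).
  Combine with x ≡ 11 (mod 19): write x = 11 + 47·t and require 11 + 47·t ≡ 11 (mod 19), i.e. 47·t ≡ 11 − 11 ≡ 0 (mod 19). Since 47^(−1) ≡ 17 (mod 19) (47 ≡ 9 (mod 19)), t ≡ 17·0 ≡ 0 (mod 19). So x ≡ 11 + 47·0 = 11 (mod 893).
  Combine with x ≡ 1 (mod 30): write x = 11 + 893·t and require 11 + 893·t ≡ 1 (mod 30), i.e. 893·t ≡ 1 − 11 ≡ 20 (mod 30). Since 893^(−1) ≡ 17 (mod 30) (893 ≡ 23 (mod 30)), t ≡ 17·20 ≡ 10 (mod 30). So x ≡ 11 + 893·10 = 8941 (mod 26790).
Unique solution in [0, 26790): x = 8941.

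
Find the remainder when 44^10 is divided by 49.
Use repeated squaring. Binary(10) = 1010. Walk through the bits of the exponent 10 left-to-right: at each bit after the leading one, square the running value, then multiply by 44 if the bit is 1 (always reducing mod 49):
  bit 1 = 1 (leading): start with 44.
  bit 2 = 0: square 44^2 = 1936 ≡ 25 (mod 49).
  bit 3 = 1: square 25^2 = 625 ≡ 37; bit is 1, so multiply 37·44 = 1628 ≡ 11 (mod 49).
  bit 4 = 0: square 11^2 = 121 ≡ 23 (mod 49).
Final value: 44^10 ≡ 23 (mod 49).

Final answer: 23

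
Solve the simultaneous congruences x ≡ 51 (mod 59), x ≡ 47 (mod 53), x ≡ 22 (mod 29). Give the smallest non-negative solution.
The moduli 59, 53, 29 are pairwise coprime, so by the CRT there is a unique solution mod 59·53·29 = 90683.
Solve by successive substitution. Start with x ≡ 51 (mod 59).
  Combine with x ≡ 47 (mod 53): write x = 51 + 59·t and require 51 + 59·t ≡ 47 (mod 53), i.e. 59·t ≡ 47 − 51 ≡ 49 (mod 53). Since 59^(−1) ≡ 9 (mod 53) (59 ≡ 6 (mod 53)), t ≡ 9·49 ≡ 17 (mod 53). So x ≡ 51 + 59·17 = 1054 (mod 3127).
  Combine with x ≡ 22 (mod 29): write x = 1054 + 3127·t and require 1054 + 3127·t ≡ 22 (mod 29), i.e. 3127·t ≡ 22 − 1054 ≡ 12 (mod 29). Since 3127^(−1) ≡ 23 (mod 29) (3127 ≡ 24 (mod 29)), t ≡ 23·12 ≡ 15 (mod 29). So x ≡ 1054 + 3127·15 = 47959 (mod 90683).
Unique solution in [0, 90683): x = 47959.

Final answer: x ≡ 47959 (mod 90683); the representative in [0, 90683) is 47959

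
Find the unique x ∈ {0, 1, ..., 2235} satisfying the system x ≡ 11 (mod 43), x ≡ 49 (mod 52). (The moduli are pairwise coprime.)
x ≡ 1817 (mod 2236); the representative in [0, 2236) is 1817

The moduli 43, 52 are pairwise coprime, so by the CRT there is a unique solution mod 43·52 = 2236.
Solve by successive substitution. Start with x ≡ 11 (mod 43).
  Combine with x ≡ 49 (mod 52): write x = 11 + 43·t and require 11 + 43·t ≡ 49 (mod 52), i.e. 43·t ≡ 49 − 11 ≡ 38 (mod 52). Since 43^(−1) ≡ 23 (mod 52), t ≡ 23·38 ≡ 42 (mod 52). So x ≡ 11 + 43·42 = 1817 (mod 2236).
Unique solution in [0, 2236): x = 1817.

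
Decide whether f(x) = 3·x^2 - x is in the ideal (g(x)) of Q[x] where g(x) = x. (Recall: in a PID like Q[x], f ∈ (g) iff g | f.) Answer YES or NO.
In Q[x] the ideal (g) consists of all multiples of g, so f ∈ (g) iff g | f, i.e. iff the remainder of f on division by g is 0. Divide f by g (g is monic, so eliminate the leading term of the running remainder at each step):
  leading term 3·x^2: subtract (3·x)·g(x) = 3·x^2, leaving -x
  leading term -x: subtract (-1)·g(x) = -x, leaving 0
The remainder is 0, so f(x) = g(x) · h(x) with h(x) = 3·x - 1. Hence g | f, i.e. f ∈ (g).

Final answer: YES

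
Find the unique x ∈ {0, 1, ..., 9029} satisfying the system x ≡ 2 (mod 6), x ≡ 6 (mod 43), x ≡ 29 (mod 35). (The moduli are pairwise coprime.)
The moduli 6, 43, 35 are pairwise coprime, so by the CRT there is a unique solution mod 6·43·35 = 9030.
Solve by successive substitution. Start with x ≡ 2 (mod 6).
  Combine with x ≡ 6 (mod 43): write x = 2 + 6·t and require 2 + 6·t ≡ 6 (mod 43), i.e. 6·t ≡ 6 − 2 ≡ 4 (mod 43). Since 6^(−1) ≡ 36 (mod 43), t ≡ 36·4 ≡ 15 (mod 43). So x ≡ 2 + 6·15 = 92 (mod 258).
  Combine with x ≡ 29 (mod 35): write x = 92 + 258·t and require 92 + 258·t ≡ 29 (mod 35), i.e. 258·t ≡ 29 − 92 ≡ 7 (mod 35). Since 258^(−1) ≡ 27 (mod 35) (258 ≡ 13 (mod 35)), t ≡ 27·7 ≡ 14 (mod 35). So x ≡ 92 + 258·14 = 3704 (mod 9030).
Unique solution in [0, 9030): x = 3704.

Final answer: x ≡ 3704 (mod 9030); the representative in [0, 9030) is 3704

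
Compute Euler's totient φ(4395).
φ(4395) = 2336

φ is multiplicative, with φ(p^e) = p^e − p^(e−1). Factorise 4395 = 3 · 5 · 293. Then
  φ(4395) = (3 − 1) · (5 − 1) · (293 − 1) = 2 · 4 · 292 = 2336.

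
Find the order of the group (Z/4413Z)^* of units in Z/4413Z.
|(Z/4413Z)^*| = 2940

(Z/4413Z)^* consists of the classes a with gcd(a, 4413) = 1, so its order is φ(4413). φ is multiplicative, with φ(p^e) = p^e − p^(e−1). Factorise 4413 = 3 · 1471. Then
  φ(4413) = (3 − 1) · (1471 − 1) = 2 · 1470 = 2940.
Thus |(Z/4413Z)^*| = 2940.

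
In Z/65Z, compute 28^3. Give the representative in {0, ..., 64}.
47

Use repeated squaring. Binary(3) = 11. Walk through the bits of the exponent 3 left-to-right: at each bit after the leading one, square the running value, then multiply by 28 if the bit is 1 (always reducing mod 65):
  bit 1 = 1 (leading): start with 28.
  bit 2 = 1: square 28^2 = 784 ≡ 4; bit is 1, so multiply 4·28 = 112 ≡ 47 (mod 65).
Final value: 28^3 ≡ 47 (mod 65).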